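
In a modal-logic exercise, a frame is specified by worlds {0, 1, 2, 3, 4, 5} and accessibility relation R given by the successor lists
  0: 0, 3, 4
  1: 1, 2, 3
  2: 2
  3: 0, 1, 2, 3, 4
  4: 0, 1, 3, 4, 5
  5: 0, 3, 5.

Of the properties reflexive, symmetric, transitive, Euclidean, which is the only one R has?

reflexive

Reflexive: yes — every world is R-related to itself.
Symmetric: no — 1 R 2 but not 2 R 1.
Transitive: no — 0 R 3 and 3 R 1, but not 0 R 1.
Euclidean: no — 1 R 2 and 1 R 3, but not 2 R 3.
Only reflexive holds.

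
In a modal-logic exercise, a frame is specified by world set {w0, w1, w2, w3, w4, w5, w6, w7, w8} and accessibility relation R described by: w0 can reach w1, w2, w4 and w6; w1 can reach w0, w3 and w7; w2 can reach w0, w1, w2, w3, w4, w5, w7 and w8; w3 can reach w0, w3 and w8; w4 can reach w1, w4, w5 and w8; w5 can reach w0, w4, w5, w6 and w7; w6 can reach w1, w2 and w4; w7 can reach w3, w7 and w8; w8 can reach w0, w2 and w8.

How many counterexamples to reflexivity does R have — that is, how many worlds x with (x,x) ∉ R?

3

Enumerating: w0, w1, w6.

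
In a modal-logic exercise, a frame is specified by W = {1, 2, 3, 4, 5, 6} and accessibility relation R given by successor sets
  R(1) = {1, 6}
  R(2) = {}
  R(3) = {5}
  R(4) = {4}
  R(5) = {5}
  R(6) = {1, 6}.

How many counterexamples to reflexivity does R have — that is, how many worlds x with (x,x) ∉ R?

2

Enumerating: 2, 3.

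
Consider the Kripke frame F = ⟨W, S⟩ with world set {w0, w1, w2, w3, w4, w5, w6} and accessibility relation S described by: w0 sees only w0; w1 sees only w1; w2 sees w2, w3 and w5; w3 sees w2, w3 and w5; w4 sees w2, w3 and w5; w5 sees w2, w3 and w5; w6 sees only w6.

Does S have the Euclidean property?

Euclidean: yes — any two successors of a common world are S-related.

Yes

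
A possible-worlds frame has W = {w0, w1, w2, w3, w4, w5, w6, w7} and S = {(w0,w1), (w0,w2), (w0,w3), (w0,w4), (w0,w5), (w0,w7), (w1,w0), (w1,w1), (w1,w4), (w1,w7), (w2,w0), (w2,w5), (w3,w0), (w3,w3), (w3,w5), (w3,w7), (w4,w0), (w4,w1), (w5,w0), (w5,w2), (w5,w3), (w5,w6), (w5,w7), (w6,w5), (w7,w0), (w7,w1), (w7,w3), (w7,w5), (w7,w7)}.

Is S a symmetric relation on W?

Yes

Symmetric: yes — every pair in S has its reverse in S.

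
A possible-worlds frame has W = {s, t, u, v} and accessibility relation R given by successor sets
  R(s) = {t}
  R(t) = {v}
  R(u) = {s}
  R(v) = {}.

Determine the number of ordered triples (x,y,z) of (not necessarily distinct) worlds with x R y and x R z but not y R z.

Enumerating: (s,t,t), (t,v,v), (u,s,s).

3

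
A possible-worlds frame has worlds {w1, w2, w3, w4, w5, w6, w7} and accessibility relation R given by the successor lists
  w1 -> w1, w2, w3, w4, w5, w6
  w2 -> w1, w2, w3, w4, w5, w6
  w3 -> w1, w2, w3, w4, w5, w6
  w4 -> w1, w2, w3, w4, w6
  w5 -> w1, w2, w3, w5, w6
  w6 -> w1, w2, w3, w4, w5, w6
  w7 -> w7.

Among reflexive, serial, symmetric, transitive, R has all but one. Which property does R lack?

Reflexive: yes — every world is R-related to itself.
Serial: yes — every world has a successor (e.g. w1 R w1).
Symmetric: yes — every pair in R has its reverse in R.
Transitive: no — w4 R w1 and w1 R w5, but not w4 R w5.
Only transitive fails.

transitive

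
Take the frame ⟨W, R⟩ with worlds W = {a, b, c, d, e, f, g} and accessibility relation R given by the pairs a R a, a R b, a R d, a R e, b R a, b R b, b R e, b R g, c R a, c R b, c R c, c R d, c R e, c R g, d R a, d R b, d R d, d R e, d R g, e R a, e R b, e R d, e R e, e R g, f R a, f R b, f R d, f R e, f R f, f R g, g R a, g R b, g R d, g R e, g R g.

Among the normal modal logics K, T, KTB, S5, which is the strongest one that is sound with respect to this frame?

Reflexive (axiom T): yes — every world is R-related to itself.
Symmetric (axiom B): no — c R a but not a R c.
Euclidean (axiom 5): no — a R b and a R d, but not b R d.
So F validates K, T; KTB would additionally require R to be symmetric. The strongest is T.

T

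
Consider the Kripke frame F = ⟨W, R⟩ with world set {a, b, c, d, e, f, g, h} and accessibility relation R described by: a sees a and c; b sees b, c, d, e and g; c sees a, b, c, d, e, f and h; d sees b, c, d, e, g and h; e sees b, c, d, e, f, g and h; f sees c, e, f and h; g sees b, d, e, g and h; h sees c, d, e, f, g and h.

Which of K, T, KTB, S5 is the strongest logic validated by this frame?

KTB

Reflexive (axiom T): yes — every world is R-related to itself.
Symmetric (axiom B): yes — every pair in R has its reverse in R.
Euclidean (axiom 5): no — b R c and b R g, but not c R g.
So F validates K, T, KTB; S5 would additionally require R to be Euclidean. The strongest is KTB.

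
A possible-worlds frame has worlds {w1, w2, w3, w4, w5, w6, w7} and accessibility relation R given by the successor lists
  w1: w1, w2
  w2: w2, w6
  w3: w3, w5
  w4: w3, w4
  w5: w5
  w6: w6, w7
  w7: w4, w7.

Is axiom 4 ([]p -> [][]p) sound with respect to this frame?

No

By correspondence theory, 4 is valid on a frame iff R is transitive.
Transitive: no — w1 R w2 and w2 R w6, but not w1 R w6.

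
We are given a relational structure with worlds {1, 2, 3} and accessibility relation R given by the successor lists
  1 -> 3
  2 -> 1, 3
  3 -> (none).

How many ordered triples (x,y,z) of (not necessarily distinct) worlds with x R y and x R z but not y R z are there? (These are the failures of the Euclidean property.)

Enumerating: (1,3,3), (2,1,1), (2,3,1), (2,3,3).

4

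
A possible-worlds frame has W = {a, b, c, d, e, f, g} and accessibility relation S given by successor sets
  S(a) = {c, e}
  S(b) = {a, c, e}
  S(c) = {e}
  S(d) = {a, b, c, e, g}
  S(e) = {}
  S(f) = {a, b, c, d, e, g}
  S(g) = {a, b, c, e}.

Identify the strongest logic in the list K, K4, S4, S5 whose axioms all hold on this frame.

K4

Transitive (axiom 4): yes — every two-step S-path is closed by a direct edge.
Reflexive (axiom T): no — a is not related to itself.
Euclidean (axiom 5): no — a S e and a S c, but not e S c.
So F validates K, K4; S4 would additionally require S to be reflexive. The strongest is K4.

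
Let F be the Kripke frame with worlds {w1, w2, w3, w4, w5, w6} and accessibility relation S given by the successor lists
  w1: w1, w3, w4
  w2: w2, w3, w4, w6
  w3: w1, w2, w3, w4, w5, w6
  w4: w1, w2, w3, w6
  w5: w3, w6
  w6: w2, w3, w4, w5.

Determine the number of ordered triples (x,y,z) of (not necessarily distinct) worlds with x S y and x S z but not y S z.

Enumerating: (w1,w4,w4), (w2,w4,w4), (w2,w6,w6), (w3,w1,w2), (w3,w1,w5), (w3,w1,w6), (w3,w2,w1), (w3,w2,w5), (w3,w4,w4), (w3,w4,w5), (w3,w5,w1), (w3,w5,w2), … and 16 more.
Total: 28.

28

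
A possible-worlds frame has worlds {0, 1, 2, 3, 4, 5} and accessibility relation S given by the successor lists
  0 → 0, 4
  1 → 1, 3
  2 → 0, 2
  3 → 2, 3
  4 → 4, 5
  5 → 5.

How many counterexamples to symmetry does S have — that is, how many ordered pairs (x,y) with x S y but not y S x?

5

Enumerating: (0,4), (1,3), (2,0), (3,2), (4,5).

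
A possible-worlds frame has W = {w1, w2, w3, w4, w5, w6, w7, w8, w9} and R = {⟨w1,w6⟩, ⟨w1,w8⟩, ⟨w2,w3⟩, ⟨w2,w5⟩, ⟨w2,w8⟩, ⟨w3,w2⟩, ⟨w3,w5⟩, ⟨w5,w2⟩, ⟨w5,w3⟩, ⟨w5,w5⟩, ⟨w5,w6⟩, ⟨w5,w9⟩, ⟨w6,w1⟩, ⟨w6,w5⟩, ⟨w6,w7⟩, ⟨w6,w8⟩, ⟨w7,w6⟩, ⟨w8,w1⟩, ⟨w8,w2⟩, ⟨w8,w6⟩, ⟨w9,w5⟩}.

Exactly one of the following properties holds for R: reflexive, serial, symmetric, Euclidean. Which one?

Reflexive: no — w1 is not related to itself.
Serial: no — w4 has no R-successor.
Symmetric: yes — every pair in R has its reverse in R.
Euclidean: no — w2 R w3 and w2 R w8, but not w3 R w8.
Only symmetric holds.

symmetric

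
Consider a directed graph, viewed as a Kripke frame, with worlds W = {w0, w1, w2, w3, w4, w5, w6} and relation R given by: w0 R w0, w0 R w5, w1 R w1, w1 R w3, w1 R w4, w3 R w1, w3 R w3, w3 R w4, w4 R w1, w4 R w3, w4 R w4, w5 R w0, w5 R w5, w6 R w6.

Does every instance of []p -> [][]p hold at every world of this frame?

Axiom 4 corresponds to the accessibility relation being transitive.
Transitive: yes — every two-step R-path is closed by a direct edge.

Yes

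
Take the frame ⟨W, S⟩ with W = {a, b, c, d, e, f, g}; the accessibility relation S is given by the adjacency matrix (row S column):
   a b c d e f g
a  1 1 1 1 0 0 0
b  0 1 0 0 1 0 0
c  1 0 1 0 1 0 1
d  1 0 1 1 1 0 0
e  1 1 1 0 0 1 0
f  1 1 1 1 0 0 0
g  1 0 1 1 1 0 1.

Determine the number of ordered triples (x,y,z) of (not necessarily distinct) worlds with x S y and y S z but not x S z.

Enumerating: (a,b,e), (a,c,e), (a,c,g), (a,d,e), (b,e,a), (b,e,c), (b,e,f), (c,a,b), (c,a,d), (c,e,b), (c,e,f), (c,g,d), … and 16 more.
Total: 28.

28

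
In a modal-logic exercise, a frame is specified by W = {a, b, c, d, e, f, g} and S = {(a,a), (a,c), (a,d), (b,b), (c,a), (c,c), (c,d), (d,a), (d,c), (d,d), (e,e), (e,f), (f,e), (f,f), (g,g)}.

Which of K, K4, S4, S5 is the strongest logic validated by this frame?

Transitive (axiom 4): yes — every two-step S-path is closed by a direct edge.
Reflexive (axiom T): yes — every world is S-related to itself.
Euclidean (axiom 5): yes — any two successors of a common world are S-related.
So F validates K, K4, S4, S5. The strongest is S5.

S5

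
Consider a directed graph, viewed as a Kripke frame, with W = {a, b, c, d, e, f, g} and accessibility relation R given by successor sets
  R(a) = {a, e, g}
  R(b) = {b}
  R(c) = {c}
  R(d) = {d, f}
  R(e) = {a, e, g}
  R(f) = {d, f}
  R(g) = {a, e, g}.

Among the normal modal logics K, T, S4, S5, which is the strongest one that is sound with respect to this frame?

Reflexive (axiom T): yes — every world is R-related to itself.
Transitive (axiom 4): yes — every two-step R-path is closed by a direct edge.
Euclidean (axiom 5): yes — any two successors of a common world are R-related.
So F validates K, T, S4, S5. The strongest is S5.

S5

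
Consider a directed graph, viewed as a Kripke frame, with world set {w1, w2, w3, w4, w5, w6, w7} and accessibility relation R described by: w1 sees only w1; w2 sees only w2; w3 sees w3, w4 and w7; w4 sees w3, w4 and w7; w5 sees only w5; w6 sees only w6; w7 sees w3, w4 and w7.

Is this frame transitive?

Yes

Transitive: yes — every two-step R-path is closed by a direct edge.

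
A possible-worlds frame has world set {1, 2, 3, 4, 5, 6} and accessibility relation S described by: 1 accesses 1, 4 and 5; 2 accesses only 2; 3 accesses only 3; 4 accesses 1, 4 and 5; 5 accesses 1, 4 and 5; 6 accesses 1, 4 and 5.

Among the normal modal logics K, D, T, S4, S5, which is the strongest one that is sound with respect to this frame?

Serial (axiom D): yes — every world has a successor (e.g. 1 S 1).
Reflexive (axiom T): no — 6 is not related to itself.
Transitive (axiom 4): yes — every two-step S-path is closed by a direct edge.
Euclidean (axiom 5): yes — any two successors of a common world are S-related.
So F validates K, D; T would additionally require S to be reflexive. The strongest is D.

D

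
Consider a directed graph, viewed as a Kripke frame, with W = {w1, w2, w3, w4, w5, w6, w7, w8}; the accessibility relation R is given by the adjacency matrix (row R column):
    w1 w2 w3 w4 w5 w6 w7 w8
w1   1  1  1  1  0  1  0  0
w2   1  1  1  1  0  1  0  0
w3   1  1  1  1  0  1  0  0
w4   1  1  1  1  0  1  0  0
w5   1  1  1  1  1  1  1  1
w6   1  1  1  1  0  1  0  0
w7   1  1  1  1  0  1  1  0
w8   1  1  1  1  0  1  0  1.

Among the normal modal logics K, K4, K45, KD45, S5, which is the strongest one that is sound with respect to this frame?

K4

Transitive (axiom 4): yes — every two-step R-path is closed by a direct edge.
Euclidean (axiom 5): no — w5 R w1 and w5 R w7, but not w1 R w7.
Serial (axiom D): yes — every world has a successor (e.g. w1 R w1).
Reflexive (axiom T): yes — every world is R-related to itself.
So F validates K, K4; K45 would additionally require R to be Euclidean. The strongest is K4.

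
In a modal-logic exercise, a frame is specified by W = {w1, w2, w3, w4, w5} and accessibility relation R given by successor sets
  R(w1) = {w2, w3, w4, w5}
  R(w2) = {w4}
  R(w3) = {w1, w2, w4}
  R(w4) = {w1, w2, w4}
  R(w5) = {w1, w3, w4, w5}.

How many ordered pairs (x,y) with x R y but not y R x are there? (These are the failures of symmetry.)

5

Enumerating: (w1,w2), (w3,w2), (w3,w4), (w5,w3), (w5,w4).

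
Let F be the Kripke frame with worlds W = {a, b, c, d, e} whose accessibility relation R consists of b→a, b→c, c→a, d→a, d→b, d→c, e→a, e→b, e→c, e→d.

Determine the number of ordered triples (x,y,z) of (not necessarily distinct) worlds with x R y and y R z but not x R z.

R is transitive; there are no such tuples.

0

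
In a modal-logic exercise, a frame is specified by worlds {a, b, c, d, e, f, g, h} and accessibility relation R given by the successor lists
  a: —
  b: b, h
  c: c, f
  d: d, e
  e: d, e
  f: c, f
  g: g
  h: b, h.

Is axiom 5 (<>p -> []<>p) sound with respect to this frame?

Yes

Axiom 5 corresponds to the accessibility relation being Euclidean.
Euclidean: yes — any two successors of a common world are R-related.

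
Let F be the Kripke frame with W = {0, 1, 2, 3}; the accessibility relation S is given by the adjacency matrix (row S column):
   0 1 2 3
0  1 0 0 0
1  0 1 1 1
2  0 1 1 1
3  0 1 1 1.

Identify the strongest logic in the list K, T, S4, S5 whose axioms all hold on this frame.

Reflexive (axiom T): yes — every world is S-related to itself.
Transitive (axiom 4): yes — every two-step S-path is closed by a direct edge.
Euclidean (axiom 5): yes — any two successors of a common world are S-related.
So F validates K, T, S4, S5. The strongest is S5.

S5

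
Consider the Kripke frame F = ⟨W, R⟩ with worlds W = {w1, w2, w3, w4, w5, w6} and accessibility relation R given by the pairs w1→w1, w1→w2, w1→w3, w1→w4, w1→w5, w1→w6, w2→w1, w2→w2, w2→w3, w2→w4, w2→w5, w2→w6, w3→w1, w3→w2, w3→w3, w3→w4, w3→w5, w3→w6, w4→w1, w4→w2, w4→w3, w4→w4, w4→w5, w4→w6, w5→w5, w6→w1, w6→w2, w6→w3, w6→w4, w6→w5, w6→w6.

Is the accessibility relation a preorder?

Yes

Reflexive: yes — every world is R-related to itself.
Transitive: yes — every two-step R-path is closed by a direct edge.
So R is a preorder.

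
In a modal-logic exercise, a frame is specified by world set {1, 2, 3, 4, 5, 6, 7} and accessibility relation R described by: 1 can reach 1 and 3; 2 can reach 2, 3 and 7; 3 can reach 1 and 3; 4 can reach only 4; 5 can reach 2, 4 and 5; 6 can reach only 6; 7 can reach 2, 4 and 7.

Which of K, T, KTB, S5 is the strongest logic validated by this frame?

T

Reflexive (axiom T): yes — every world is R-related to itself.
Symmetric (axiom B): no — 2 R 3 but not 3 R 2.
Euclidean (axiom 5): no — 2 R 3 and 2 R 7, but not 3 R 7.
So F validates K, T; KTB would additionally require R to be symmetric. The strongest is T.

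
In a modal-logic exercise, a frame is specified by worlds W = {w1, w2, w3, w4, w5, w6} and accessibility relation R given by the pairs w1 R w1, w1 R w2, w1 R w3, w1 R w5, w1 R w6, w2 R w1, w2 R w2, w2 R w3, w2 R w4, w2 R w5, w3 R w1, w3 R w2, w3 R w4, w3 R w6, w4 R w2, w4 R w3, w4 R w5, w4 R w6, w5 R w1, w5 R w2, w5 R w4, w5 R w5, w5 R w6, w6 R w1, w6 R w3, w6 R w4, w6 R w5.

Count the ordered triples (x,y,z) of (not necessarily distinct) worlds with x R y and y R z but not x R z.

Enumerating: (w1,w2,w4), (w1,w3,w4), (w1,w5,w4), (w1,w6,w4), (w2,w1,w6), (w2,w3,w6), (w2,w4,w6), (w2,w5,w6), (w3,w1,w3), (w3,w1,w5), (w3,w2,w3), (w3,w2,w5), … and 24 more.
Total: 36.

36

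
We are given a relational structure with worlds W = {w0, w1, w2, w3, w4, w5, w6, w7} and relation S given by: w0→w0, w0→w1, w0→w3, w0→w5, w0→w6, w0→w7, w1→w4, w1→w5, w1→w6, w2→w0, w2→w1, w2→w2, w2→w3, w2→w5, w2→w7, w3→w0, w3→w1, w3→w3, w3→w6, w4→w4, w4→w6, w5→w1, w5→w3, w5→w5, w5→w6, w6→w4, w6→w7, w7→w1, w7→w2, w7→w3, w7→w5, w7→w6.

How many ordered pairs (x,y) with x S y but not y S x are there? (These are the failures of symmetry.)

17

Enumerating: (w0,w1), (w0,w5), (w0,w6), (w0,w7), (w1,w4), (w1,w6), (w2,w0), (w2,w1), (w2,w3), (w2,w5), (w3,w1), (w3,w6), (w5,w3), (w5,w6), (w7,w1), (w7,w3), (w7,w5).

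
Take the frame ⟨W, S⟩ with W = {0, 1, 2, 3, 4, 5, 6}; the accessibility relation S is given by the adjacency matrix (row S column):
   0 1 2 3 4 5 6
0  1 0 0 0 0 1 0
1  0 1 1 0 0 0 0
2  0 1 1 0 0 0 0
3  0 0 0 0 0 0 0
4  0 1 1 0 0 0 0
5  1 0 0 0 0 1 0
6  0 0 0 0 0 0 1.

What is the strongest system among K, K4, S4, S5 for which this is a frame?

K4

Transitive (axiom 4): yes — every two-step S-path is closed by a direct edge.
Reflexive (axiom T): no — 3 is not related to itself.
Euclidean (axiom 5): yes — any two successors of a common world are S-related.
So F validates K, K4; S4 would additionally require S to be reflexive. The strongest is K4.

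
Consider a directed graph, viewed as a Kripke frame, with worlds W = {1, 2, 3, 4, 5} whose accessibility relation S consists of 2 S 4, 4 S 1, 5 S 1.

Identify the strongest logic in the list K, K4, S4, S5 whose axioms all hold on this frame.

Transitive (axiom 4): no — 2 S 4 and 4 S 1, but not 2 S 1.
Reflexive (axiom T): no — 1 is not related to itself.
Euclidean (axiom 5): no — 2 S 4 and 2 S 4, but not 4 S 4.
So F validates K; K4 would additionally require S to be transitive. The strongest is K.

K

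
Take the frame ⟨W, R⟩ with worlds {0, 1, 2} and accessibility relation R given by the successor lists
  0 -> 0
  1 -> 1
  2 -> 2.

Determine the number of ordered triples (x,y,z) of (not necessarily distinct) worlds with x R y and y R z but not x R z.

R is transitive; there are no such tuples.

0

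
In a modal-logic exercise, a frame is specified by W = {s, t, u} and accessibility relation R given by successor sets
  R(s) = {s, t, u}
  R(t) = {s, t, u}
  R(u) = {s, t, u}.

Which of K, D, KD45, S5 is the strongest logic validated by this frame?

Serial (axiom D): yes — every world has a successor (e.g. s R s).
Euclidean (axiom 5): yes — any two successors of a common world are R-related.
Transitive (axiom 4): yes — every two-step R-path is closed by a direct edge.
Reflexive (axiom T): yes — every world is R-related to itself.
So F validates K, D, KD45, S5. The strongest is S5.

S5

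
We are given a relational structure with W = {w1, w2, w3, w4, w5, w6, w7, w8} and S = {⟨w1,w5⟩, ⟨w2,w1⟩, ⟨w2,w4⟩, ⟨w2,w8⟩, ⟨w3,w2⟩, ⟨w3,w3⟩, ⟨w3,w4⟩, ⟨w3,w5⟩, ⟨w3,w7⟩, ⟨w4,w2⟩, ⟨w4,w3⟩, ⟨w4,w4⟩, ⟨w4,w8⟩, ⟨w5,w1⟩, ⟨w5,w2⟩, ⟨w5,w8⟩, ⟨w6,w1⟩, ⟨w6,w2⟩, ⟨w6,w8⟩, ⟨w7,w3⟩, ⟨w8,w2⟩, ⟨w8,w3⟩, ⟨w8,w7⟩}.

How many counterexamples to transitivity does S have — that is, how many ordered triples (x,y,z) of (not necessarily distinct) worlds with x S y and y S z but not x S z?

35

Enumerating: (w1,w5,w1), (w1,w5,w2), (w1,w5,w8), (w2,w1,w5), (w2,w4,w2), (w2,w4,w3), (w2,w8,w2), (w2,w8,w3), (w2,w8,w7), (w3,w2,w1), (w3,w2,w8), (w3,w4,w8), … and 23 more.
Total: 35.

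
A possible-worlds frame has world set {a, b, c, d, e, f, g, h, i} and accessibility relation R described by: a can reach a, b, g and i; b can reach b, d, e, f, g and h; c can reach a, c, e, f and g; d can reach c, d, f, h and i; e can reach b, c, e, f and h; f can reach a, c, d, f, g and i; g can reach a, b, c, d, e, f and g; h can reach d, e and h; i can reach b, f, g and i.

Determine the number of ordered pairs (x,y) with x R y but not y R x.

14

Enumerating: (a,b), (a,i), (b,d), (b,f), (b,h), (c,a), (d,c), (d,i), (e,f), (f,a), (g,d), (g,e), (i,b), (i,g).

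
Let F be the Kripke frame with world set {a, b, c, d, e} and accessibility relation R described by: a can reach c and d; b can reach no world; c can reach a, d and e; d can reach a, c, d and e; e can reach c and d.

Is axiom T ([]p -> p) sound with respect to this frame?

By correspondence theory, T is valid on a frame iff R is reflexive.
Reflexive: no — a is not related to itself.

No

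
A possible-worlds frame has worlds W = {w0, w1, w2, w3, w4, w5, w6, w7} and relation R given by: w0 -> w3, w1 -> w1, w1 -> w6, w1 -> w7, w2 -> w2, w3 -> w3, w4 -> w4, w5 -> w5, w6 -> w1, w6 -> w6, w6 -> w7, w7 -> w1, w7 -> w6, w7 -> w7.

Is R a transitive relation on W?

Yes

Transitive: yes — every two-step R-path is closed by a direct edge.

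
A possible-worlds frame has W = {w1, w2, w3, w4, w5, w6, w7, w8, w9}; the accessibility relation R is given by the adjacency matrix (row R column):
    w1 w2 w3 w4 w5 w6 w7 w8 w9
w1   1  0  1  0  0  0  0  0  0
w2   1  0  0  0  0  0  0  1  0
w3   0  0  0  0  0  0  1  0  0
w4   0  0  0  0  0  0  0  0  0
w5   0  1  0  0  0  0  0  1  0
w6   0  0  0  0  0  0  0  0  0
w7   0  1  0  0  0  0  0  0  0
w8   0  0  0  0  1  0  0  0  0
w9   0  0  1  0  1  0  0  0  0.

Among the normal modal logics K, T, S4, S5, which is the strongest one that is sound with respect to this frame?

Reflexive (axiom T): no — w2 is not related to itself.
Transitive (axiom 4): no — w1 R w3 and w3 R w7, but not w1 R w7.
Euclidean (axiom 5): no — w2 R w1 and w2 R w8, but not w1 R w8.
So F validates K; T would additionally require R to be reflexive. The strongest is K.

K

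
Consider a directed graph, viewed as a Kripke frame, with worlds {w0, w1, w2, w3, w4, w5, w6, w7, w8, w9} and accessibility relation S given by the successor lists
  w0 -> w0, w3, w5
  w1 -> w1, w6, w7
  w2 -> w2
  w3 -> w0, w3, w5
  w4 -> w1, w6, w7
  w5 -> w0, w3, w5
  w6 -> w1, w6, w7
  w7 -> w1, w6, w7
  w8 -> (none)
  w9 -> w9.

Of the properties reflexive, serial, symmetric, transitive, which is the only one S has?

transitive

Reflexive: no — w4 is not related to itself.
Serial: no — w8 has no S-successor.
Symmetric: no — w4 S w1 but not w1 S w4.
Transitive: yes — every two-step S-path is closed by a direct edge.
Only transitive holds.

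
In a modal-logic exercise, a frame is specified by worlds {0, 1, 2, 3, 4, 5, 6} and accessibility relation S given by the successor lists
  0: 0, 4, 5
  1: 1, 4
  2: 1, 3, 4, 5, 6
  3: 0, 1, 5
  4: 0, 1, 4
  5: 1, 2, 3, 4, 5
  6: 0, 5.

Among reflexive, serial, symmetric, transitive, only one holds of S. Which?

serial

Reflexive: no — 2 is not related to itself.
Serial: yes — every world has a successor (e.g. 0 S 0).
Symmetric: no — 0 S 5 but not 5 S 0.
Transitive: no — 0 S 4 and 4 S 1, but not 0 S 1.
Only serial holds.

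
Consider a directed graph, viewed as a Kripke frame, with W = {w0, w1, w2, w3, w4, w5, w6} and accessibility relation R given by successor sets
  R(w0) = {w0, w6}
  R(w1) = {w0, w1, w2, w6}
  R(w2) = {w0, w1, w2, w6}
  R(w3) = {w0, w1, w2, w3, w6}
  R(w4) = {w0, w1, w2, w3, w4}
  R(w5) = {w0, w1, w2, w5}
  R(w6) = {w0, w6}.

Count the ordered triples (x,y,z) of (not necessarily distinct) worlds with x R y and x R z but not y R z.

Enumerating: (w1,w0,w1), (w1,w0,w2), (w1,w6,w1), (w1,w6,w2), (w2,w0,w1), (w2,w0,w2), (w2,w6,w1), (w2,w6,w2), (w3,w0,w1), (w3,w0,w2), (w3,w0,w3), (w3,w1,w3), … and 18 more.
Total: 30.

30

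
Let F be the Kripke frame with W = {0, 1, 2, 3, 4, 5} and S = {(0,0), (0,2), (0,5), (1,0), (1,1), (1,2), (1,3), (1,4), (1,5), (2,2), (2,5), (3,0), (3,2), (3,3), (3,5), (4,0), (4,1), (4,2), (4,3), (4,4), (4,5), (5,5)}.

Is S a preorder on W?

Yes

Reflexive: yes — every world is S-related to itself.
Transitive: yes — every two-step S-path is closed by a direct edge.
So S is a preorder.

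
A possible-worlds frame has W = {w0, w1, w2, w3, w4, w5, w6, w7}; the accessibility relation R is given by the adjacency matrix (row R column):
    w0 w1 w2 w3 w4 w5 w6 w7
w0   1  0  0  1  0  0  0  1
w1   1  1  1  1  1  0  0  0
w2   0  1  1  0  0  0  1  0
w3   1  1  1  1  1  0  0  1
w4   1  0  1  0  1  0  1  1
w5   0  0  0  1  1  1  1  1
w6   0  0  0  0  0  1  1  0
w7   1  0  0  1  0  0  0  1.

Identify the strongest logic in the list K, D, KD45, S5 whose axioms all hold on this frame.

D

Serial (axiom D): yes — every world has a successor (e.g. w0 R w0).
Euclidean (axiom 5): no — w1 R w0 and w1 R w2, but not w0 R w2.
Transitive (axiom 4): no — w0 R w3 and w3 R w1, but not w0 R w1.
Reflexive (axiom T): yes — every world is R-related to itself.
So F validates K, D; KD45 would additionally require R to be Euclidean and transitive. The strongest is D.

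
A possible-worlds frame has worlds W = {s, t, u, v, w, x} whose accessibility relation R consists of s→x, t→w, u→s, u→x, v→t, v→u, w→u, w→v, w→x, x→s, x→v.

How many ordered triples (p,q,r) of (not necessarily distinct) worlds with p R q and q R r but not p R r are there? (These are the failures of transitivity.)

15

Enumerating: (s,x,s), (s,x,v), (t,w,u), (t,w,v), (t,w,x), (u,x,v), (v,t,w), (v,u,s), (v,u,x), (w,u,s), (w,v,t), (w,x,s), (x,s,x), (x,v,t), (x,v,u).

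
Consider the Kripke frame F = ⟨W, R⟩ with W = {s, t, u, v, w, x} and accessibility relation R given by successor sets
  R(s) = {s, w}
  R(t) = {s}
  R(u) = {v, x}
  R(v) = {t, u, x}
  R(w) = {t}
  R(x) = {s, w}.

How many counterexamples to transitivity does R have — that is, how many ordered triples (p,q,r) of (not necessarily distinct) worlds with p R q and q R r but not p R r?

12

Enumerating: (s,w,t), (t,s,w), (u,v,t), (u,v,u), (u,x,s), (u,x,w), (v,t,s), (v,u,v), (v,x,s), (v,x,w), (w,t,s), (x,w,t).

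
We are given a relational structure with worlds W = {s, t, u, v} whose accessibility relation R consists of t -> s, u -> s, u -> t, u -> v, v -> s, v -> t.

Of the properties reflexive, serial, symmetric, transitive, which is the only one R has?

Reflexive: no — s is not related to itself.
Serial: no — s has no R-successor.
Symmetric: no — t R s but not s R t.
Transitive: yes — every two-step R-path is closed by a direct edge.
Only transitive holds.

transitive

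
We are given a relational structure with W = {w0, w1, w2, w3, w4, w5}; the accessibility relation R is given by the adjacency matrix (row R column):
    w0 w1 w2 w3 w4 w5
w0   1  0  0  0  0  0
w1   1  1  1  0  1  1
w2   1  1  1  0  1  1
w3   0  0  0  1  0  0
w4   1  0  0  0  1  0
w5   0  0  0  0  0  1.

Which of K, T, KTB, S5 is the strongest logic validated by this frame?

T

Reflexive (axiom T): yes — every world is R-related to itself.
Symmetric (axiom B): no — w1 R w0 but not w0 R w1.
Euclidean (axiom 5): no — w1 R w0 and w1 R w2, but not w0 R w2.
So F validates K, T; KTB would additionally require R to be symmetric. The strongest is T.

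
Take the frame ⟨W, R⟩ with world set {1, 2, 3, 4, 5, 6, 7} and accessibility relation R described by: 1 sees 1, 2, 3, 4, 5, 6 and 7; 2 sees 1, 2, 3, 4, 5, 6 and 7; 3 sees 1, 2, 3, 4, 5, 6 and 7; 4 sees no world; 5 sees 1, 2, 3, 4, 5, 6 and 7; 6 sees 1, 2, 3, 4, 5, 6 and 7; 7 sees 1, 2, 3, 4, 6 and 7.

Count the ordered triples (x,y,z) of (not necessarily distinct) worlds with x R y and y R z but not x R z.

Enumerating: (7,1,5), (7,2,5), (7,3,5), (7,6,5).

4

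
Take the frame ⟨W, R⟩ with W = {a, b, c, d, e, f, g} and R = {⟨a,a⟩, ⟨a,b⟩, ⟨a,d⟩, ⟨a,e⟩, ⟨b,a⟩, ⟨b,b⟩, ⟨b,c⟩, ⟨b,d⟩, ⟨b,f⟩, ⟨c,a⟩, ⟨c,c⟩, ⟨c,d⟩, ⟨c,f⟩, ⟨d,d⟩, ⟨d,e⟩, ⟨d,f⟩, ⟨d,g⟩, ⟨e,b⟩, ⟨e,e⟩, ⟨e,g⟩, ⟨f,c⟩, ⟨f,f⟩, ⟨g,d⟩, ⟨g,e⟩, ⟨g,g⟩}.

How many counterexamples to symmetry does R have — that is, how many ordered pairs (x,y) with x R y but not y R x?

10

Enumerating: (a,d), (a,e), (b,c), (b,d), (b,f), (c,a), (c,d), (d,e), (d,f), (e,b).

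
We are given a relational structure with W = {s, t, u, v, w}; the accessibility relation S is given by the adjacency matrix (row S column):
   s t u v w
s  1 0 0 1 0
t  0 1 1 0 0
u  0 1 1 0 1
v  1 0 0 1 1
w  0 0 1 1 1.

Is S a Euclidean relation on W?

No

Euclidean: no — u S t and u S w, but not t S w.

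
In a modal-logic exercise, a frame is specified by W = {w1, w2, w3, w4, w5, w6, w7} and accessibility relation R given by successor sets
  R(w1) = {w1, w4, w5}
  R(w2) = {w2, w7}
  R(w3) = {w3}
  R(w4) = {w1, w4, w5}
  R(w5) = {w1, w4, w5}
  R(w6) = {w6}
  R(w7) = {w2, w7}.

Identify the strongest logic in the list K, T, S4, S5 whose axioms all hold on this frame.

S5

Reflexive (axiom T): yes — every world is R-related to itself.
Transitive (axiom 4): yes — every two-step R-path is closed by a direct edge.
Euclidean (axiom 5): yes — any two successors of a common world are R-related.
So F validates K, T, S4, S5. The strongest is S5.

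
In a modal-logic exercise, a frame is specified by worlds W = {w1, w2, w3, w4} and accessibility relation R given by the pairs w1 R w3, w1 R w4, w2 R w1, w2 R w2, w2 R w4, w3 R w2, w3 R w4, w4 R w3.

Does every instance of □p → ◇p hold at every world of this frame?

Yes

Axiom D corresponds to the accessibility relation being serial.
Serial: yes — every world has a successor (e.g. w1 R w3).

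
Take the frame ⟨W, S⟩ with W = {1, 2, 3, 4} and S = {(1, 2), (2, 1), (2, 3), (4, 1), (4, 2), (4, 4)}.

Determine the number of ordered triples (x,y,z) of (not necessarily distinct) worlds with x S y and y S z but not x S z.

Enumerating: (1,2,1), (1,2,3), (2,1,2), (4,2,3).

4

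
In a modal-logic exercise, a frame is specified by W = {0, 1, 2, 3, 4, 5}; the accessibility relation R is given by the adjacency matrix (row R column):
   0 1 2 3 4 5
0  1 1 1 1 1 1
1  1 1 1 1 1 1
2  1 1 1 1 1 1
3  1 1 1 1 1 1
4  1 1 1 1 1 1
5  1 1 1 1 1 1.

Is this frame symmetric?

Yes

Symmetric: yes — every pair in R has its reverse in R.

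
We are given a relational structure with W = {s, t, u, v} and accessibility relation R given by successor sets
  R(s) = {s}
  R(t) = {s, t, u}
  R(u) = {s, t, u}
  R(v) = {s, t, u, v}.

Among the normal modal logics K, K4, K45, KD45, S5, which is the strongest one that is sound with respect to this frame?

K4

Transitive (axiom 4): yes — every two-step R-path is closed by a direct edge.
Euclidean (axiom 5): no — t R s and t R u, but not s R u.
Serial (axiom D): yes — every world has a successor (e.g. s R s).
Reflexive (axiom T): yes — every world is R-related to itself.
So F validates K, K4; K45 would additionally require R to be Euclidean. The strongest is K4.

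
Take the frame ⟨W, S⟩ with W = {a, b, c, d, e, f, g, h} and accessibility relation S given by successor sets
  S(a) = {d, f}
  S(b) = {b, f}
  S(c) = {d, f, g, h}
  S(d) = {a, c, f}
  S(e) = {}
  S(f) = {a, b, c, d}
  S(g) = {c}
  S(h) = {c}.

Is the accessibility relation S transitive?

Transitive: no — a S d and d S c, but not a S c.

No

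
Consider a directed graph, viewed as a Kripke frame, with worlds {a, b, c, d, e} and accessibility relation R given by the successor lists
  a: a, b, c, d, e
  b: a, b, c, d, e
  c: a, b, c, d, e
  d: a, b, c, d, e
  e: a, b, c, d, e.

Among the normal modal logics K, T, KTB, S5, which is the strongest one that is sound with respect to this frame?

S5

Reflexive (axiom T): yes — every world is R-related to itself.
Symmetric (axiom B): yes — every pair in R has its reverse in R.
Euclidean (axiom 5): yes — any two successors of a common world are R-related.
So F validates K, T, KTB, S5. The strongest is S5.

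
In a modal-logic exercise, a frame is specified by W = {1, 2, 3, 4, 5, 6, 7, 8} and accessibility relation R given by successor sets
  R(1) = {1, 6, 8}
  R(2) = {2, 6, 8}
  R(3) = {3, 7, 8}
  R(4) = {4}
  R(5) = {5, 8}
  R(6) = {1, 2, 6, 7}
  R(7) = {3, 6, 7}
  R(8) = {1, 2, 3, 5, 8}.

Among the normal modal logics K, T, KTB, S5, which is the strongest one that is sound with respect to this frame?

Reflexive (axiom T): yes — every world is R-related to itself.
Symmetric (axiom B): yes — every pair in R has its reverse in R.
Euclidean (axiom 5): no — 1 R 6 and 1 R 8, but not 6 R 8.
So F validates K, T, KTB; S5 would additionally require R to be Euclidean. The strongest is KTB.

KTB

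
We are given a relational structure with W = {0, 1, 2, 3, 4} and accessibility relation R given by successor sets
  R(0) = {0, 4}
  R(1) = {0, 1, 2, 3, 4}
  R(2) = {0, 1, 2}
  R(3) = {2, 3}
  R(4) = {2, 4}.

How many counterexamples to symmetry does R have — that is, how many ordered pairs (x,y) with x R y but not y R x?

7

Enumerating: (0,4), (1,0), (1,3), (1,4), (2,0), (3,2), (4,2).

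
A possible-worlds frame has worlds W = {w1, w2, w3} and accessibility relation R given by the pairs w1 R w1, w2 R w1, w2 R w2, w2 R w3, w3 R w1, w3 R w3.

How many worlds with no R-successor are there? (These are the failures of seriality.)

0

R is serial; there are no such worlds.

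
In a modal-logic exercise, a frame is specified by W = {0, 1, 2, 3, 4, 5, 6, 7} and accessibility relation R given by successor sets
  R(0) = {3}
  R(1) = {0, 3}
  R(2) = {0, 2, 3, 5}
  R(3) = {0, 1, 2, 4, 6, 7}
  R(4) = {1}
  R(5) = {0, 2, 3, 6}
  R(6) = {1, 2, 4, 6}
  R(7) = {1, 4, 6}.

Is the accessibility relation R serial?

Serial: yes — every world has a successor (e.g. 0 R 3).

Yes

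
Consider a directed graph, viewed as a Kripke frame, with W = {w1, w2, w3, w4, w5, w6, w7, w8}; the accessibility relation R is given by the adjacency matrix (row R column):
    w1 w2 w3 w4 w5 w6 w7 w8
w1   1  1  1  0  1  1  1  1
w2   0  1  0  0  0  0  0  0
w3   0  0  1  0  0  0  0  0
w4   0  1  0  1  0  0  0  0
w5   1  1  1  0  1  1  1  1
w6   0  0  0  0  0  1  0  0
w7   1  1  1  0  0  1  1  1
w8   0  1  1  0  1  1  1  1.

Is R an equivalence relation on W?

No

Reflexive: yes — every world is R-related to itself.
Symmetric: no — w1 R w2 but not w2 R w1.
Transitive: no — w7 R w1 and w1 R w5, but not w7 R w5.
So R is not an equivalence relation.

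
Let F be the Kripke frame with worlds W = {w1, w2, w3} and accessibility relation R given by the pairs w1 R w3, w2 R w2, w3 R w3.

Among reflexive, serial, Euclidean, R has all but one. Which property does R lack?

reflexive

Reflexive: no — w1 is not related to itself.
Serial: yes — every world has a successor (e.g. w1 R w3).
Euclidean: yes — any two successors of a common world are R-related.
Only reflexive fails.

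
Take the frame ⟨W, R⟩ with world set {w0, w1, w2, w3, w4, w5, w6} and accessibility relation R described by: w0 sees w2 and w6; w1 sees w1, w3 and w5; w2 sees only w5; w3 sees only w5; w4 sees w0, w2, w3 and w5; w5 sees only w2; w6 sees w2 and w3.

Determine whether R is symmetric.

No

Symmetric: no — w0 R w2 but not w2 R w0.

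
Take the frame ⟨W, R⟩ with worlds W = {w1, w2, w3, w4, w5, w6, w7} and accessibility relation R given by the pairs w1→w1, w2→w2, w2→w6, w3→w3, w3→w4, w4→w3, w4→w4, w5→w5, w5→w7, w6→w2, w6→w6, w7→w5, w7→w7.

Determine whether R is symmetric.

Yes

Symmetric: yes — every pair in R has its reverse in R.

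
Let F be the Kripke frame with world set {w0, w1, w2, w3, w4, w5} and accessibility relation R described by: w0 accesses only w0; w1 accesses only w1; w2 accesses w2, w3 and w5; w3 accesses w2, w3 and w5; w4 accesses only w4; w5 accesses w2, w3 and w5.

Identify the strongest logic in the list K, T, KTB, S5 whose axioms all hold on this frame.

Reflexive (axiom T): yes — every world is R-related to itself.
Symmetric (axiom B): yes — every pair in R has its reverse in R.
Euclidean (axiom 5): yes — any two successors of a common world are R-related.
So F validates K, T, KTB, S5. The strongest is S5.

S5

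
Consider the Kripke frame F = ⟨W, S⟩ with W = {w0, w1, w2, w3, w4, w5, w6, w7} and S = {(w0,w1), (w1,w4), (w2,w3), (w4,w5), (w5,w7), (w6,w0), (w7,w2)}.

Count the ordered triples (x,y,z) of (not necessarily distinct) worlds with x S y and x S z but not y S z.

Enumerating: (w0,w1,w1), (w1,w4,w4), (w2,w3,w3), (w4,w5,w5), (w5,w7,w7), (w6,w0,w0), (w7,w2,w2).

7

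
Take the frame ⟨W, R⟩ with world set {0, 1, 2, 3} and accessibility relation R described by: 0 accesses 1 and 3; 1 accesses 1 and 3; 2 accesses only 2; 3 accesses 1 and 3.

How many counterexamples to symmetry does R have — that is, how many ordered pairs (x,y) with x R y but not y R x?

Enumerating: (0,1), (0,3).

2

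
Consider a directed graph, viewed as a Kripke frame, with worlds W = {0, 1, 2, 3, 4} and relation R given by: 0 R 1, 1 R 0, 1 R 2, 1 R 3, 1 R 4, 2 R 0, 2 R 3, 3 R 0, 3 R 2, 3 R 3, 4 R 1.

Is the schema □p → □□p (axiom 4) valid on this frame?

No

By correspondence theory, 4 is valid on a frame iff R is transitive.
Transitive: no — 0 R 1 and 1 R 2, but not 0 R 2.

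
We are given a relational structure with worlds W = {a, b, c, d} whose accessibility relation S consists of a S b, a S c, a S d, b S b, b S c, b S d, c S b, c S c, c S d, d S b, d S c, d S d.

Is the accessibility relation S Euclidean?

Yes

Euclidean: yes — any two successors of a common world are S-related.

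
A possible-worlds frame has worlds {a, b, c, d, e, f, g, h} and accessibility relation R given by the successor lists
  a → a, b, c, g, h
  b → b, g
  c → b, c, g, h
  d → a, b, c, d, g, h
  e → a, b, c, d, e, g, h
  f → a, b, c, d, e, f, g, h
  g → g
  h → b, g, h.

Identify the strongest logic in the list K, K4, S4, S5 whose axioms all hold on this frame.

Transitive (axiom 4): yes — every two-step R-path is closed by a direct edge.
Reflexive (axiom T): yes — every world is R-related to itself.
Euclidean (axiom 5): no — a R b and a R c, but not b R c.
So F validates K, K4, S4; S5 would additionally require R to be Euclidean. The strongest is S4.

S4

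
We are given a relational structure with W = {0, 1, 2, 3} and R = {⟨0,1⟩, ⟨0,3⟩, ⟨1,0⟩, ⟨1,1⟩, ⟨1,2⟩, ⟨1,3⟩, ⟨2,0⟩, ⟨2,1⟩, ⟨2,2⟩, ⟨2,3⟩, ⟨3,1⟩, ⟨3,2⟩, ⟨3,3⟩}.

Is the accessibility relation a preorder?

Reflexive: no — 0 is not related to itself.
Transitive: no — 0 R 1 and 1 R 2, but not 0 R 2.
So R is not a preorder.

No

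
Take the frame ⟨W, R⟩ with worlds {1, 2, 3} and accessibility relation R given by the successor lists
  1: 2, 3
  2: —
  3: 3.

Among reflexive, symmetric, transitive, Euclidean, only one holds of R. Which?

Reflexive: no — 1 is not related to itself.
Symmetric: no — 1 R 2 but not 2 R 1.
Transitive: yes — every two-step R-path is closed by a direct edge.
Euclidean: no — 1 R 2 and 1 R 3, but not 2 R 3.
Only transitive holds.

transitive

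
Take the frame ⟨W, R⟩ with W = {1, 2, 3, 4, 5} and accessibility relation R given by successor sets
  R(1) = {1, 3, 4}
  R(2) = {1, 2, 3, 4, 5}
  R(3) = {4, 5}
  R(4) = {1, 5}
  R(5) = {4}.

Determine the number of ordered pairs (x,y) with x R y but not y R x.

7

Enumerating: (1,3), (2,1), (2,3), (2,4), (2,5), (3,4), (3,5).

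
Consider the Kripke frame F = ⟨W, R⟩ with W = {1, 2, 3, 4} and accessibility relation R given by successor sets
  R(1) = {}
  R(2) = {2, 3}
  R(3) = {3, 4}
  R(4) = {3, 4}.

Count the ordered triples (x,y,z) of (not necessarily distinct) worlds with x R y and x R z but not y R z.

1

Enumerating: (2,3,2).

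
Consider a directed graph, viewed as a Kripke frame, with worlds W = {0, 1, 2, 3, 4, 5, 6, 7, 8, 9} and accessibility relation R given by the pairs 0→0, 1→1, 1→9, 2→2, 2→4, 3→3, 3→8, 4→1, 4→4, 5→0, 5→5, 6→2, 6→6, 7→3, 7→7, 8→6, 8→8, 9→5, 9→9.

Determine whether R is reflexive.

Reflexive: yes — every world is R-related to itself.

Yes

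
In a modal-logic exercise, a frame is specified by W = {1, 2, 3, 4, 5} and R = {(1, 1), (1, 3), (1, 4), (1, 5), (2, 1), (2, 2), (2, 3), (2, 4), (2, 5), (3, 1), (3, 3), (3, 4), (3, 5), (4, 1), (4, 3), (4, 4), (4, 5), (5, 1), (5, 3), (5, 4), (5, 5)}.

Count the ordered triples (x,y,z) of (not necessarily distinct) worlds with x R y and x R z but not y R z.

Enumerating: (2,1,2), (2,3,2), (2,4,2), (2,5,2).

4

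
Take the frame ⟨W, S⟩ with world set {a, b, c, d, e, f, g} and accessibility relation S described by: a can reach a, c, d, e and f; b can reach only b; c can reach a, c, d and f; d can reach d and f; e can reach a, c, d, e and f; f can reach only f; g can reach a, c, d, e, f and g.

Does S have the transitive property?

Transitive: no — c S a and a S e, but not c S e.

No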